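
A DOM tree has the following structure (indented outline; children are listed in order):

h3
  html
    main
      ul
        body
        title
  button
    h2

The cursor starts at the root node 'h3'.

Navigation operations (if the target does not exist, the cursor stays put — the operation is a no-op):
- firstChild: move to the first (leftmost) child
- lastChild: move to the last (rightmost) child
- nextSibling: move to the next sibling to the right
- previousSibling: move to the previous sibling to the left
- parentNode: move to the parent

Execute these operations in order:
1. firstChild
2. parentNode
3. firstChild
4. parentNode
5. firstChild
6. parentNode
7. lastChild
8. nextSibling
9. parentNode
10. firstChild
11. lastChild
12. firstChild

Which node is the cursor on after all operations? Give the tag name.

Answer: ul

Derivation:
After 1 (firstChild): html
After 2 (parentNode): h3
After 3 (firstChild): html
After 4 (parentNode): h3
After 5 (firstChild): html
After 6 (parentNode): h3
After 7 (lastChild): button
After 8 (nextSibling): button (no-op, stayed)
After 9 (parentNode): h3
After 10 (firstChild): html
After 11 (lastChild): main
After 12 (firstChild): ul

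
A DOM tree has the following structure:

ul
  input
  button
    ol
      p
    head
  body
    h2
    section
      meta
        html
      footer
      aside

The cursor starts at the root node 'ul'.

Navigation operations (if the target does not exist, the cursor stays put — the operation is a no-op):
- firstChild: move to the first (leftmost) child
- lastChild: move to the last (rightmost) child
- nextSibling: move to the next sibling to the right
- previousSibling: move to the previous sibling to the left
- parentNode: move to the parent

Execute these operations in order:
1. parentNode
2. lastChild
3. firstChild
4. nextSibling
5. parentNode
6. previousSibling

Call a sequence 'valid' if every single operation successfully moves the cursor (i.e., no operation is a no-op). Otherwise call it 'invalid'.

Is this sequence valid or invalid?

Answer: invalid

Derivation:
After 1 (parentNode): ul (no-op, stayed)
After 2 (lastChild): body
After 3 (firstChild): h2
After 4 (nextSibling): section
After 5 (parentNode): body
After 6 (previousSibling): button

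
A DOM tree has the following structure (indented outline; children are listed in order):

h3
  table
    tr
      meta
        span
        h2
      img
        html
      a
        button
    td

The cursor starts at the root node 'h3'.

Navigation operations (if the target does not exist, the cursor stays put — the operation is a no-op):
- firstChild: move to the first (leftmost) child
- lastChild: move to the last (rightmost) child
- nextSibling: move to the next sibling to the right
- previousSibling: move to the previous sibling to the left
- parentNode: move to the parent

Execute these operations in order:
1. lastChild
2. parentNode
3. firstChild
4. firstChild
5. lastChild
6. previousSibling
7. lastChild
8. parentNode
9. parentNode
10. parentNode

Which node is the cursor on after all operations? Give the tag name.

Answer: table

Derivation:
After 1 (lastChild): table
After 2 (parentNode): h3
After 3 (firstChild): table
After 4 (firstChild): tr
After 5 (lastChild): a
After 6 (previousSibling): img
After 7 (lastChild): html
After 8 (parentNode): img
After 9 (parentNode): tr
After 10 (parentNode): table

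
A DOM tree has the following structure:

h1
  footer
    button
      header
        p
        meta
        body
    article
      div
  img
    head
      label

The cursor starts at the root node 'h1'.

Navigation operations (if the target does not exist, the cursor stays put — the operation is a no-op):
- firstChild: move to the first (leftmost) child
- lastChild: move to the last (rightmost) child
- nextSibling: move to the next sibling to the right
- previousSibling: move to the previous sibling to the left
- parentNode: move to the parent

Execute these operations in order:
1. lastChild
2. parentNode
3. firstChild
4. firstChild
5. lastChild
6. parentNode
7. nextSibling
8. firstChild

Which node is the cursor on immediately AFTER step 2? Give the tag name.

After 1 (lastChild): img
After 2 (parentNode): h1

Answer: h1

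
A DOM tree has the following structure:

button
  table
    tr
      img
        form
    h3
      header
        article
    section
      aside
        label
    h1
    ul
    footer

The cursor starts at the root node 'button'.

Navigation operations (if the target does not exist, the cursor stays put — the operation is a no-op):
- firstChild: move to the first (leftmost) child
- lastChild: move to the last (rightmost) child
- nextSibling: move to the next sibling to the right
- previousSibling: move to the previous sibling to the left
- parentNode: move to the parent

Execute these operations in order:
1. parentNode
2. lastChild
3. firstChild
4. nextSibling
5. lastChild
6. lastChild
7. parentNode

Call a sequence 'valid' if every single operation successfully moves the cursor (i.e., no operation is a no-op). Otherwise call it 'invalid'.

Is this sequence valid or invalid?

After 1 (parentNode): button (no-op, stayed)
After 2 (lastChild): table
After 3 (firstChild): tr
After 4 (nextSibling): h3
After 5 (lastChild): header
After 6 (lastChild): article
After 7 (parentNode): header

Answer: invalid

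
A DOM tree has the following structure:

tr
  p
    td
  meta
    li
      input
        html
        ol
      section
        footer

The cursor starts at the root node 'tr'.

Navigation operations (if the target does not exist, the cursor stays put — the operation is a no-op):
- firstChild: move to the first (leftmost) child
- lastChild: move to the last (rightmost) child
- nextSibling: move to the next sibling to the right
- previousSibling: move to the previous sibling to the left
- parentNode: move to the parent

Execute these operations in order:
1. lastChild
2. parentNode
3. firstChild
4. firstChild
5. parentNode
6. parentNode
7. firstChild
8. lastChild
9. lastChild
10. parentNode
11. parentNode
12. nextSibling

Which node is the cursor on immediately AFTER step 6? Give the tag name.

Answer: tr

Derivation:
After 1 (lastChild): meta
After 2 (parentNode): tr
After 3 (firstChild): p
After 4 (firstChild): td
After 5 (parentNode): p
After 6 (parentNode): tr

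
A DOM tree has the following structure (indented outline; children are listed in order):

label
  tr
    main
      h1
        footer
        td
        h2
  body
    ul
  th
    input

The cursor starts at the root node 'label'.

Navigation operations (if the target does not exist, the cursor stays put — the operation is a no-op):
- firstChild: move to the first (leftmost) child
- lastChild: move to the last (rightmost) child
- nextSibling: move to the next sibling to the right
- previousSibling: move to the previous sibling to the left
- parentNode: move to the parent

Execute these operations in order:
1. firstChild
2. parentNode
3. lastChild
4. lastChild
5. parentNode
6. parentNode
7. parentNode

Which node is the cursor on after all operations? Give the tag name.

After 1 (firstChild): tr
After 2 (parentNode): label
After 3 (lastChild): th
After 4 (lastChild): input
After 5 (parentNode): th
After 6 (parentNode): label
After 7 (parentNode): label (no-op, stayed)

Answer: label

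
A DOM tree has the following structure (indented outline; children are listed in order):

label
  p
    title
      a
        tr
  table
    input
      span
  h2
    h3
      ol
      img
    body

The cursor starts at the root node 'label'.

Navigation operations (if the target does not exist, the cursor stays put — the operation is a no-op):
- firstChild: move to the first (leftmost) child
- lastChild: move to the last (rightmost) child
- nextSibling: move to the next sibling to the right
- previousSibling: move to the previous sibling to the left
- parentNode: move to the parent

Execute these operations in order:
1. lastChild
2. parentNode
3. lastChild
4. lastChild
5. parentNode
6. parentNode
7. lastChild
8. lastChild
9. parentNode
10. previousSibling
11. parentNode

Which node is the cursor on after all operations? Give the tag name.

After 1 (lastChild): h2
After 2 (parentNode): label
After 3 (lastChild): h2
After 4 (lastChild): body
After 5 (parentNode): h2
After 6 (parentNode): label
After 7 (lastChild): h2
After 8 (lastChild): body
After 9 (parentNode): h2
After 10 (previousSibling): table
After 11 (parentNode): label

Answer: label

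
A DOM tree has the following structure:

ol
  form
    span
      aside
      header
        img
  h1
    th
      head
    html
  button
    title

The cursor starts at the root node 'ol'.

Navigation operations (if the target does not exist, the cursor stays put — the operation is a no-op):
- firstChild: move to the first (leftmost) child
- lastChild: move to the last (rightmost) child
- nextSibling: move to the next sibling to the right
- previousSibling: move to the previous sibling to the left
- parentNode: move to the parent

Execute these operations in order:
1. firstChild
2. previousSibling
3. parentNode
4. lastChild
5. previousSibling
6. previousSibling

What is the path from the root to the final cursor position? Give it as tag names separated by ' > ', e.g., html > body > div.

Answer: ol > form

Derivation:
After 1 (firstChild): form
After 2 (previousSibling): form (no-op, stayed)
After 3 (parentNode): ol
After 4 (lastChild): button
After 5 (previousSibling): h1
After 6 (previousSibling): form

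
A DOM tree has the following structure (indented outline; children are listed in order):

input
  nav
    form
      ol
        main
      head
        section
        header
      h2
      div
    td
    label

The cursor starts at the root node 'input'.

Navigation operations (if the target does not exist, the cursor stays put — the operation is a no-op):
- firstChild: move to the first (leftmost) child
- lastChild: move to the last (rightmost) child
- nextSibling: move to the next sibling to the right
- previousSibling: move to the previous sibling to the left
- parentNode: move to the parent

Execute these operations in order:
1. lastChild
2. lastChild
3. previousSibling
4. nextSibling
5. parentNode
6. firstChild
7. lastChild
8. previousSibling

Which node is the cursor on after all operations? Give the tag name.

Answer: h2

Derivation:
After 1 (lastChild): nav
After 2 (lastChild): label
After 3 (previousSibling): td
After 4 (nextSibling): label
After 5 (parentNode): nav
After 6 (firstChild): form
After 7 (lastChild): div
After 8 (previousSibling): h2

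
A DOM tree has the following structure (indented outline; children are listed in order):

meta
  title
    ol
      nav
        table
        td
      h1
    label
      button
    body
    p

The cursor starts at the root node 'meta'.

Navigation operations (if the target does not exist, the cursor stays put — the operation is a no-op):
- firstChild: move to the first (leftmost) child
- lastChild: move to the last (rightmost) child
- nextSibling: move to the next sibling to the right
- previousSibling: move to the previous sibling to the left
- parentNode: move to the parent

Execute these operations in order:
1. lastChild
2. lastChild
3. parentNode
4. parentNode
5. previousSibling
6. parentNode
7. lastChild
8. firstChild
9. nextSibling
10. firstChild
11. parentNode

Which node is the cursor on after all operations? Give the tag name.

After 1 (lastChild): title
After 2 (lastChild): p
After 3 (parentNode): title
After 4 (parentNode): meta
After 5 (previousSibling): meta (no-op, stayed)
After 6 (parentNode): meta (no-op, stayed)
After 7 (lastChild): title
After 8 (firstChild): ol
After 9 (nextSibling): label
After 10 (firstChild): button
After 11 (parentNode): label

Answer: label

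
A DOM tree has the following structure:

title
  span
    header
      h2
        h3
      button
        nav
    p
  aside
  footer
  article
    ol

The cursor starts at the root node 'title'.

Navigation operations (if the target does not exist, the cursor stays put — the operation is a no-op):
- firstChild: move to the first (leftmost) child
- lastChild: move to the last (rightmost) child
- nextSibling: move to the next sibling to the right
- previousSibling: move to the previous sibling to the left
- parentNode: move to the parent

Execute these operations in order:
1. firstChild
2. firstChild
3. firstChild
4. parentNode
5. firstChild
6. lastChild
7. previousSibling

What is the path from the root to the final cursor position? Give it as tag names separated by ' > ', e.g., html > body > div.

Answer: title > span > header > h2 > h3

Derivation:
After 1 (firstChild): span
After 2 (firstChild): header
After 3 (firstChild): h2
After 4 (parentNode): header
After 5 (firstChild): h2
After 6 (lastChild): h3
After 7 (previousSibling): h3 (no-op, stayed)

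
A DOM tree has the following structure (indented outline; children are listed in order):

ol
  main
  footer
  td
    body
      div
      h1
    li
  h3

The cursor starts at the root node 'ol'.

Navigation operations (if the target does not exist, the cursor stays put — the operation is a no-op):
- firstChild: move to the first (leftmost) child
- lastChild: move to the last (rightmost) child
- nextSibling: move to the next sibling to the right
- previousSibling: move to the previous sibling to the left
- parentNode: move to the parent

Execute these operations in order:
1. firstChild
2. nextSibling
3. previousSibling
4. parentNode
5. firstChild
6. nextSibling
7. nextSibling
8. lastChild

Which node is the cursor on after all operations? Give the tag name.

After 1 (firstChild): main
After 2 (nextSibling): footer
After 3 (previousSibling): main
After 4 (parentNode): ol
After 5 (firstChild): main
After 6 (nextSibling): footer
After 7 (nextSibling): td
After 8 (lastChild): li

Answer: li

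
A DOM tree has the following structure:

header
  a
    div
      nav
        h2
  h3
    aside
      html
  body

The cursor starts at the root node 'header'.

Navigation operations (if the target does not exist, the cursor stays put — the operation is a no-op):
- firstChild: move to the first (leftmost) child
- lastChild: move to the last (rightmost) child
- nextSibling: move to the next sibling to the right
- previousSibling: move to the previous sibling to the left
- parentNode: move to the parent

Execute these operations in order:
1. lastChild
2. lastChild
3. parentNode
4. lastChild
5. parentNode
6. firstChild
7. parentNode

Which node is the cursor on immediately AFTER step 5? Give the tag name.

After 1 (lastChild): body
After 2 (lastChild): body (no-op, stayed)
After 3 (parentNode): header
After 4 (lastChild): body
After 5 (parentNode): header

Answer: header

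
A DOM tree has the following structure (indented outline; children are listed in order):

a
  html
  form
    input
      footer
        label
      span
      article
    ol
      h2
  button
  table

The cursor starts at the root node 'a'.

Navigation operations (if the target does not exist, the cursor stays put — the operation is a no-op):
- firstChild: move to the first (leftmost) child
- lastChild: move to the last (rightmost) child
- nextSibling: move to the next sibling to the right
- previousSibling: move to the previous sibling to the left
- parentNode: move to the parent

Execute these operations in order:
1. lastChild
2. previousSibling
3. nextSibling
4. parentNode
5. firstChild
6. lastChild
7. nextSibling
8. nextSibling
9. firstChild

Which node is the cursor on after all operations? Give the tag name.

Answer: button

Derivation:
After 1 (lastChild): table
After 2 (previousSibling): button
After 3 (nextSibling): table
After 4 (parentNode): a
After 5 (firstChild): html
After 6 (lastChild): html (no-op, stayed)
After 7 (nextSibling): form
After 8 (nextSibling): button
After 9 (firstChild): button (no-op, stayed)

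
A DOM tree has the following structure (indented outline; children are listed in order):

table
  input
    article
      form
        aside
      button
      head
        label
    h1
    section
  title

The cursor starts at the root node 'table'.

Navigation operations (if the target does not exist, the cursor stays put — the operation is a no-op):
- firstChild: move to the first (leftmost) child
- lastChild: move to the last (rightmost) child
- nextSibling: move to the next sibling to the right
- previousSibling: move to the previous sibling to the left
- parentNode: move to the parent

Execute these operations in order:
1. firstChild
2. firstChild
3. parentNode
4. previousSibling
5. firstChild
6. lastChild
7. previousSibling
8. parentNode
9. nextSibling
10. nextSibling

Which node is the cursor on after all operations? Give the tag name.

Answer: section

Derivation:
After 1 (firstChild): input
After 2 (firstChild): article
After 3 (parentNode): input
After 4 (previousSibling): input (no-op, stayed)
After 5 (firstChild): article
After 6 (lastChild): head
After 7 (previousSibling): button
After 8 (parentNode): article
After 9 (nextSibling): h1
After 10 (nextSibling): section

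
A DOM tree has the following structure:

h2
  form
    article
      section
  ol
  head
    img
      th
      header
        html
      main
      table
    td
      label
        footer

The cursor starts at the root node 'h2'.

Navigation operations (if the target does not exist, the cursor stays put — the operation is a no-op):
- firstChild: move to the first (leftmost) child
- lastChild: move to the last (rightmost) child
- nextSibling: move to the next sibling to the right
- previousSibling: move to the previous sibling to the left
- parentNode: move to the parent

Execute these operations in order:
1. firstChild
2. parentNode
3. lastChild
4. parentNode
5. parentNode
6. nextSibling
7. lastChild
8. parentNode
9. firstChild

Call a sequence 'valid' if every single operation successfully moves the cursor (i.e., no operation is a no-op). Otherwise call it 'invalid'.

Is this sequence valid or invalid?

After 1 (firstChild): form
After 2 (parentNode): h2
After 3 (lastChild): head
After 4 (parentNode): h2
After 5 (parentNode): h2 (no-op, stayed)
After 6 (nextSibling): h2 (no-op, stayed)
After 7 (lastChild): head
After 8 (parentNode): h2
After 9 (firstChild): form

Answer: invalid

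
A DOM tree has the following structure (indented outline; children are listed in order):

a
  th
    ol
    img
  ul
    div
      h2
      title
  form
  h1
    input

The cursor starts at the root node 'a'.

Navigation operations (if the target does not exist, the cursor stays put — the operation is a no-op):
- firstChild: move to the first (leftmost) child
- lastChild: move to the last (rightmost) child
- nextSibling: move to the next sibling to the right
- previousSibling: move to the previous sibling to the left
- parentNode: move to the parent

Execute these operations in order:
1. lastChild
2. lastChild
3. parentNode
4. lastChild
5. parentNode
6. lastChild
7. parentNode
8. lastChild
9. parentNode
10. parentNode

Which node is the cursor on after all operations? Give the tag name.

Answer: a

Derivation:
After 1 (lastChild): h1
After 2 (lastChild): input
After 3 (parentNode): h1
After 4 (lastChild): input
After 5 (parentNode): h1
After 6 (lastChild): input
After 7 (parentNode): h1
After 8 (lastChild): input
After 9 (parentNode): h1
After 10 (parentNode): a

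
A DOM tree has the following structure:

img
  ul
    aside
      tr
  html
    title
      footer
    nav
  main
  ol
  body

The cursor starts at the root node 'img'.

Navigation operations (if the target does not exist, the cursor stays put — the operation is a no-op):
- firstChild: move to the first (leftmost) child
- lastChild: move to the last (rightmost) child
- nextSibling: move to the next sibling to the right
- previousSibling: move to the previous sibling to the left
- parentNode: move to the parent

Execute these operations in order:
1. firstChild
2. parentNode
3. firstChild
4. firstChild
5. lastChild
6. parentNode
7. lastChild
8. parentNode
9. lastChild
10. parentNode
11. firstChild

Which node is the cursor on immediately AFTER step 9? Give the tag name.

After 1 (firstChild): ul
After 2 (parentNode): img
After 3 (firstChild): ul
After 4 (firstChild): aside
After 5 (lastChild): tr
After 6 (parentNode): aside
After 7 (lastChild): tr
After 8 (parentNode): aside
After 9 (lastChild): tr

Answer: tr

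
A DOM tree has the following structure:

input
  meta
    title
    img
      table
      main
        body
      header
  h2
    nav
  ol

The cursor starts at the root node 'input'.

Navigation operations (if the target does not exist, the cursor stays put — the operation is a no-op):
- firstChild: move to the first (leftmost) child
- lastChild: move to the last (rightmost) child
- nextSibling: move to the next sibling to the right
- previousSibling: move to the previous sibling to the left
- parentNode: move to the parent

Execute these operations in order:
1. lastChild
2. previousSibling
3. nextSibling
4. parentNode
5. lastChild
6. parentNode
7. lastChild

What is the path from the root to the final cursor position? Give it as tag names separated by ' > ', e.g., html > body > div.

Answer: input > ol

Derivation:
After 1 (lastChild): ol
After 2 (previousSibling): h2
After 3 (nextSibling): ol
After 4 (parentNode): input
After 5 (lastChild): ol
After 6 (parentNode): input
After 7 (lastChild): ol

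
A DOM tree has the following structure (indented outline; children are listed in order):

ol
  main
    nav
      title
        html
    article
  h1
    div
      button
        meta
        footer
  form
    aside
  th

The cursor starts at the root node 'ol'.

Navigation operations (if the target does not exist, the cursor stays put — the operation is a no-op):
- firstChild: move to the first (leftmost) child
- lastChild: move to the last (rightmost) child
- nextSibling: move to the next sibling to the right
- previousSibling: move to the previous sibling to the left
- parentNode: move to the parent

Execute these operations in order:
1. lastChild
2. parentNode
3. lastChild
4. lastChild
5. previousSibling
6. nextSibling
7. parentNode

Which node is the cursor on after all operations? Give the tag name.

After 1 (lastChild): th
After 2 (parentNode): ol
After 3 (lastChild): th
After 4 (lastChild): th (no-op, stayed)
After 5 (previousSibling): form
After 6 (nextSibling): th
After 7 (parentNode): ol

Answer: ol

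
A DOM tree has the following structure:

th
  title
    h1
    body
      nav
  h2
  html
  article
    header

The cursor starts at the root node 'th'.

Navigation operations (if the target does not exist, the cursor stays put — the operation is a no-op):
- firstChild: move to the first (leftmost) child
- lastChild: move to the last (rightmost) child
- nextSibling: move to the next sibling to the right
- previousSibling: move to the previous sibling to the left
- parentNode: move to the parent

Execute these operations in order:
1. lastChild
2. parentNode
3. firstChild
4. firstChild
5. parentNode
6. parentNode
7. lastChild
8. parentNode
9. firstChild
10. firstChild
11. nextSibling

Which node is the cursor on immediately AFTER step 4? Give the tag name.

Answer: h1

Derivation:
After 1 (lastChild): article
After 2 (parentNode): th
After 3 (firstChild): title
After 4 (firstChild): h1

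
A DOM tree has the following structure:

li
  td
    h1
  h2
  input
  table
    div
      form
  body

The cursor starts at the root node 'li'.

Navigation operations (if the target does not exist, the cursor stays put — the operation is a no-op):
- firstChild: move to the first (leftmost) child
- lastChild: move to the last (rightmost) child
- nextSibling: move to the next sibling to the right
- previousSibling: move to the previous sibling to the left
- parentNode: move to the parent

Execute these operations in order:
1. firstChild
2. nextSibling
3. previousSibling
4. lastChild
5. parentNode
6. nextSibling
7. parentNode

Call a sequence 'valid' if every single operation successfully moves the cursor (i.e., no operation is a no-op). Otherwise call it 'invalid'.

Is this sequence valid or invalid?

Answer: valid

Derivation:
After 1 (firstChild): td
After 2 (nextSibling): h2
After 3 (previousSibling): td
After 4 (lastChild): h1
After 5 (parentNode): td
After 6 (nextSibling): h2
After 7 (parentNode): li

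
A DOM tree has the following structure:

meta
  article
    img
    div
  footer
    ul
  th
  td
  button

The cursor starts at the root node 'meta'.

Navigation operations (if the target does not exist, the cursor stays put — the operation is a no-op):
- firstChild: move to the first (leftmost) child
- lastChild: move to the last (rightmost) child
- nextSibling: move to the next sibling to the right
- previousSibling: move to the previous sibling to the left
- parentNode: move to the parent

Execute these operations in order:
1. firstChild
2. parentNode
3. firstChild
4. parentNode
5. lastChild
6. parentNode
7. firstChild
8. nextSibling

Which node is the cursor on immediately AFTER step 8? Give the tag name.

After 1 (firstChild): article
After 2 (parentNode): meta
After 3 (firstChild): article
After 4 (parentNode): meta
After 5 (lastChild): button
After 6 (parentNode): meta
After 7 (firstChild): article
After 8 (nextSibling): footer

Answer: footer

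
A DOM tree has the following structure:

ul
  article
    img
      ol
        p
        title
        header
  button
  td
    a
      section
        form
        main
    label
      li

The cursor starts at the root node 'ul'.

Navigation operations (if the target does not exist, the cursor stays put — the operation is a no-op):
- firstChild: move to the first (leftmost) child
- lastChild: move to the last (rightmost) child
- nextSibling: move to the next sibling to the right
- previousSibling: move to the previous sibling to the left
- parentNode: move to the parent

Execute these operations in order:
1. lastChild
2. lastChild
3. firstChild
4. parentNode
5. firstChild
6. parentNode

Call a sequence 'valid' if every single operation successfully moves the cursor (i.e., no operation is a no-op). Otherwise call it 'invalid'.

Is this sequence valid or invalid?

Answer: valid

Derivation:
After 1 (lastChild): td
After 2 (lastChild): label
After 3 (firstChild): li
After 4 (parentNode): label
After 5 (firstChild): li
After 6 (parentNode): label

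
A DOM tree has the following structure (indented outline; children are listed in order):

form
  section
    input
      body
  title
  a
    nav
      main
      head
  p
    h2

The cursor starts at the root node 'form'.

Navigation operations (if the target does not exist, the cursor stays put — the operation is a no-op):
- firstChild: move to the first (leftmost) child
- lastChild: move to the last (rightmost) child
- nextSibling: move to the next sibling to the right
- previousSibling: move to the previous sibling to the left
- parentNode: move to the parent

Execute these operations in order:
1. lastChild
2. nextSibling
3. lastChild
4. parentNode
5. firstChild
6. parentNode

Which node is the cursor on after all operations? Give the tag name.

After 1 (lastChild): p
After 2 (nextSibling): p (no-op, stayed)
After 3 (lastChild): h2
After 4 (parentNode): p
After 5 (firstChild): h2
After 6 (parentNode): p

Answer: p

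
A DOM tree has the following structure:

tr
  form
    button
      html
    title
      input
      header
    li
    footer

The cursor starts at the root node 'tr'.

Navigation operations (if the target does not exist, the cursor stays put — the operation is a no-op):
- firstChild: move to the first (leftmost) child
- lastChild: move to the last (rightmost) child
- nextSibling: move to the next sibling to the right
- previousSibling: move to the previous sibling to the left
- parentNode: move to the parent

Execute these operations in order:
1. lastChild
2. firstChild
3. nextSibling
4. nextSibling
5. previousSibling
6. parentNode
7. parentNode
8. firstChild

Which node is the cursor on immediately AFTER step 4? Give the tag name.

Answer: li

Derivation:
After 1 (lastChild): form
After 2 (firstChild): button
After 3 (nextSibling): title
After 4 (nextSibling): li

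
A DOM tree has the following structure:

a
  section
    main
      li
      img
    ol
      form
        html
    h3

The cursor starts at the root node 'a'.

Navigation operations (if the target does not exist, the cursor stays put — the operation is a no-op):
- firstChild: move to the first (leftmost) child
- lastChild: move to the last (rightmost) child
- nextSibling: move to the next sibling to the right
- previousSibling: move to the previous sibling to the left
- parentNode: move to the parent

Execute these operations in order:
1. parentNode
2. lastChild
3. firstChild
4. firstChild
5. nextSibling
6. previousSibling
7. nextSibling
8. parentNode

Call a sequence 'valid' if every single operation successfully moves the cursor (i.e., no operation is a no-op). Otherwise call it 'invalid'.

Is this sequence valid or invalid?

After 1 (parentNode): a (no-op, stayed)
After 2 (lastChild): section
After 3 (firstChild): main
After 4 (firstChild): li
After 5 (nextSibling): img
After 6 (previousSibling): li
After 7 (nextSibling): img
After 8 (parentNode): main

Answer: invalid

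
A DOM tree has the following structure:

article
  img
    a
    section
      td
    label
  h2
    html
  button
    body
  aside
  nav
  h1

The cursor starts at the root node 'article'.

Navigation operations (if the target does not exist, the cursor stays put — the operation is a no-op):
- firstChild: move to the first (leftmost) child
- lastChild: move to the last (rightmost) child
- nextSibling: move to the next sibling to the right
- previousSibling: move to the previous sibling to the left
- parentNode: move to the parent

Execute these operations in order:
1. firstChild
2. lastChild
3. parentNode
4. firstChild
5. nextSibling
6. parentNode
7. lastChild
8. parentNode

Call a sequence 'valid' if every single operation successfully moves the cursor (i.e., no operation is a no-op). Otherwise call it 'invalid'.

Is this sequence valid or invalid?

Answer: valid

Derivation:
After 1 (firstChild): img
After 2 (lastChild): label
After 3 (parentNode): img
After 4 (firstChild): a
After 5 (nextSibling): section
After 6 (parentNode): img
After 7 (lastChild): label
After 8 (parentNode): img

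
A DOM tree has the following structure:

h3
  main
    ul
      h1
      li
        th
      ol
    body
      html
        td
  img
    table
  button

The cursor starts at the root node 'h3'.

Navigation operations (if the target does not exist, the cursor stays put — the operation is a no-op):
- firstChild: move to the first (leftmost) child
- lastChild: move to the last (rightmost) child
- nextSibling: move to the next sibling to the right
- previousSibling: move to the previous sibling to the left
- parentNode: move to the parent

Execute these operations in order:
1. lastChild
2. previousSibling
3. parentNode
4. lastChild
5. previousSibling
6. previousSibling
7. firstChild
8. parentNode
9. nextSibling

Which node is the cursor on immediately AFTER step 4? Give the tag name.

Answer: button

Derivation:
After 1 (lastChild): button
After 2 (previousSibling): img
After 3 (parentNode): h3
After 4 (lastChild): button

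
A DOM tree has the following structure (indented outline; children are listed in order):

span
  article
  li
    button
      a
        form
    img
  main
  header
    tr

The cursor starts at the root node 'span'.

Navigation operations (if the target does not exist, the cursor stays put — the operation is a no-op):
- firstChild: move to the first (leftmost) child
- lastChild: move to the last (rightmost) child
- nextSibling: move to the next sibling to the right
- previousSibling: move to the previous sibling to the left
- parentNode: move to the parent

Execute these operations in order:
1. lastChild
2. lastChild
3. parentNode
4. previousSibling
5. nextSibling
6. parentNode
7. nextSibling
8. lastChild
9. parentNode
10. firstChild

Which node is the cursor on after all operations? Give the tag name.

Answer: article

Derivation:
After 1 (lastChild): header
After 2 (lastChild): tr
After 3 (parentNode): header
After 4 (previousSibling): main
After 5 (nextSibling): header
After 6 (parentNode): span
After 7 (nextSibling): span (no-op, stayed)
After 8 (lastChild): header
After 9 (parentNode): span
After 10 (firstChild): article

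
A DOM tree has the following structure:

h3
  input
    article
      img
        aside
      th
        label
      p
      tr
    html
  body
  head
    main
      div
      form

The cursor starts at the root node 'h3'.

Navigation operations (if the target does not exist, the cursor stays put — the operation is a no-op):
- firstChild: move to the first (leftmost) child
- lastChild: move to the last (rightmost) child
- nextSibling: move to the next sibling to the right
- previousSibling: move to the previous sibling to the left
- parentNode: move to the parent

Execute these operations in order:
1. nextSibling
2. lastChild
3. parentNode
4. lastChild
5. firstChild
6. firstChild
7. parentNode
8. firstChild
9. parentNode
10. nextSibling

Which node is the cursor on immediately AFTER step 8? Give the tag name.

Answer: div

Derivation:
After 1 (nextSibling): h3 (no-op, stayed)
After 2 (lastChild): head
After 3 (parentNode): h3
After 4 (lastChild): head
After 5 (firstChild): main
After 6 (firstChild): div
After 7 (parentNode): main
After 8 (firstChild): div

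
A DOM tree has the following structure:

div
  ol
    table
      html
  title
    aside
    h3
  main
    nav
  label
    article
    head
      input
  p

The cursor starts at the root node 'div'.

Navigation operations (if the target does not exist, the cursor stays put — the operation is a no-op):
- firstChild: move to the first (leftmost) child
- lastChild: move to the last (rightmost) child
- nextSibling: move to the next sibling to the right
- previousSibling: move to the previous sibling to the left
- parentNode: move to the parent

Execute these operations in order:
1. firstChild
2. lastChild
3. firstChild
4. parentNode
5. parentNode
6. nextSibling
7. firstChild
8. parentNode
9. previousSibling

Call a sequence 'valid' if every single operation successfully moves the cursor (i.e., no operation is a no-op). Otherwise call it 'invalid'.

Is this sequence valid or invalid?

After 1 (firstChild): ol
After 2 (lastChild): table
After 3 (firstChild): html
After 4 (parentNode): table
After 5 (parentNode): ol
After 6 (nextSibling): title
After 7 (firstChild): aside
After 8 (parentNode): title
After 9 (previousSibling): ol

Answer: valid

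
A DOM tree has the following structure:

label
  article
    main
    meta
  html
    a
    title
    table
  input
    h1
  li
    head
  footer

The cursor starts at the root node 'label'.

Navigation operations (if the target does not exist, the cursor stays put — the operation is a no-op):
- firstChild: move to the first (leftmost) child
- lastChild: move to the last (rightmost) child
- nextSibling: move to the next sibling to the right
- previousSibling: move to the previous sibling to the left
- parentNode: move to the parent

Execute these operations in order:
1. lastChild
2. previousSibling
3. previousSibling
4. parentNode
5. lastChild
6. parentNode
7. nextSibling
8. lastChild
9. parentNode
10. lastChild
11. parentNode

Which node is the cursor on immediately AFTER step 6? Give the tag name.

Answer: label

Derivation:
After 1 (lastChild): footer
After 2 (previousSibling): li
After 3 (previousSibling): input
After 4 (parentNode): label
After 5 (lastChild): footer
After 6 (parentNode): label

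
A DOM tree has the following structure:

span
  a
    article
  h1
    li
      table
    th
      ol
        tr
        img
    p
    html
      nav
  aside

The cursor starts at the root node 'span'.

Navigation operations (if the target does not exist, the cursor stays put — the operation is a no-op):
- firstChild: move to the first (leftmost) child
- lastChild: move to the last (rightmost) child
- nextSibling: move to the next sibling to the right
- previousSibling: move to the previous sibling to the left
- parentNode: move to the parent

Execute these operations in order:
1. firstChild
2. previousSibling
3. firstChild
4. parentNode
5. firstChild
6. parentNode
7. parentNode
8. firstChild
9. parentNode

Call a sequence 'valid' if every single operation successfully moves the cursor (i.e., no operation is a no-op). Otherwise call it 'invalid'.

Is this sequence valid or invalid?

After 1 (firstChild): a
After 2 (previousSibling): a (no-op, stayed)
After 3 (firstChild): article
After 4 (parentNode): a
After 5 (firstChild): article
After 6 (parentNode): a
After 7 (parentNode): span
After 8 (firstChild): a
After 9 (parentNode): span

Answer: invalid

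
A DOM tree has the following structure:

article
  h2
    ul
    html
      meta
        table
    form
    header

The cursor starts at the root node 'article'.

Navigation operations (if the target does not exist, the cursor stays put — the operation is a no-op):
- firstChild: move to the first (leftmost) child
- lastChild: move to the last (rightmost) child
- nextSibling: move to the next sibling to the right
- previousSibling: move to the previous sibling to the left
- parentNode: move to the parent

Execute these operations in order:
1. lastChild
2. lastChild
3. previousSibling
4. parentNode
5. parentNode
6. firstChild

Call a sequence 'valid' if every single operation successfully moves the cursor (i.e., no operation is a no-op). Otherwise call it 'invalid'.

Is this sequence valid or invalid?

After 1 (lastChild): h2
After 2 (lastChild): header
After 3 (previousSibling): form
After 4 (parentNode): h2
After 5 (parentNode): article
After 6 (firstChild): h2

Answer: valid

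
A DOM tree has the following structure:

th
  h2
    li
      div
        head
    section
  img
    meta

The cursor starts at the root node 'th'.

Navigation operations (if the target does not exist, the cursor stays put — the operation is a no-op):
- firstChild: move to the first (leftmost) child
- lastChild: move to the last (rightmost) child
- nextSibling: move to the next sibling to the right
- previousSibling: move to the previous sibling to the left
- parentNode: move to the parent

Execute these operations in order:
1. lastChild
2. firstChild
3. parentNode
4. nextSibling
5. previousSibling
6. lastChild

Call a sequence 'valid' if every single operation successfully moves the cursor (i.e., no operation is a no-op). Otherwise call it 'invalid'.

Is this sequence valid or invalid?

Answer: invalid

Derivation:
After 1 (lastChild): img
After 2 (firstChild): meta
After 3 (parentNode): img
After 4 (nextSibling): img (no-op, stayed)
After 5 (previousSibling): h2
After 6 (lastChild): section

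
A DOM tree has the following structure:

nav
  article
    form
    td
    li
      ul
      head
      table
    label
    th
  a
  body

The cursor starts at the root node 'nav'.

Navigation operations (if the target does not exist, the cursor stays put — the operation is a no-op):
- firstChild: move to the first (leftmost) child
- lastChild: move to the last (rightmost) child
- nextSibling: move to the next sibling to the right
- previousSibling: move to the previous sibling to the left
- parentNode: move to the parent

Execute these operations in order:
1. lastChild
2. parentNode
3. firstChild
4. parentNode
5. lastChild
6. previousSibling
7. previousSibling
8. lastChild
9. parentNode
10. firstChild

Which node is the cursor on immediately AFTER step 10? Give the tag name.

Answer: form

Derivation:
After 1 (lastChild): body
After 2 (parentNode): nav
After 3 (firstChild): article
After 4 (parentNode): nav
After 5 (lastChild): body
After 6 (previousSibling): a
After 7 (previousSibling): article
After 8 (lastChild): th
After 9 (parentNode): article
After 10 (firstChild): form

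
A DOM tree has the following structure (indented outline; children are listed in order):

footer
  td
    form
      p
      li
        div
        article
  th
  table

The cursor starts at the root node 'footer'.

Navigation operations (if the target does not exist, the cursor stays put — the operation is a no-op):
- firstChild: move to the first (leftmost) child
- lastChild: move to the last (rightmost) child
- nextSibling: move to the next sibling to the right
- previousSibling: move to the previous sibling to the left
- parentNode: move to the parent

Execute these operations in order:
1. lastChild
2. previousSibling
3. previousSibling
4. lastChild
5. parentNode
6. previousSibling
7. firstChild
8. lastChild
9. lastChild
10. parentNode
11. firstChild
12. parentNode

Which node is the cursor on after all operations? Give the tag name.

After 1 (lastChild): table
After 2 (previousSibling): th
After 3 (previousSibling): td
After 4 (lastChild): form
After 5 (parentNode): td
After 6 (previousSibling): td (no-op, stayed)
After 7 (firstChild): form
After 8 (lastChild): li
After 9 (lastChild): article
After 10 (parentNode): li
After 11 (firstChild): div
After 12 (parentNode): li

Answer: li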